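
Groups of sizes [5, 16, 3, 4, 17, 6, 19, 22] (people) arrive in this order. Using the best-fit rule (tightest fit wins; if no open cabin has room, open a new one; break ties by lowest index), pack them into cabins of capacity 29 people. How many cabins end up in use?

4

  5 → cabin 1 (new)  [load 5/29]
  16 → cabin 1  [load 21/29]
  3 → cabin 1  [load 24/29]
  4 → cabin 1  [load 28/29]
  17 → cabin 2 (new)  [load 17/29]
  6 → cabin 2  [load 23/29]
  19 → cabin 3 (new)  [load 19/29]
  22 → cabin 4 (new)  [load 22/29]
4 cabins opened.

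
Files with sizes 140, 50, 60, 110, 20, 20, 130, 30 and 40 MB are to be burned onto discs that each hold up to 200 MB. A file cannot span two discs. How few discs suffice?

Total = 140 + 130 + 110 + 60 + 50 + 40 + 30 + 20 + 20 = 600 MB.
Lower bound: ⌈600/200⌉ = 3 discs.
A packing using 3 discs:
  disc 1: 140 + 60 = 200
  disc 2: 130 + 50 + 20 = 200
  disc 3: 110 + 40 + 30 + 20 = 200
This matches the lower bound, so 3 is optimal.

3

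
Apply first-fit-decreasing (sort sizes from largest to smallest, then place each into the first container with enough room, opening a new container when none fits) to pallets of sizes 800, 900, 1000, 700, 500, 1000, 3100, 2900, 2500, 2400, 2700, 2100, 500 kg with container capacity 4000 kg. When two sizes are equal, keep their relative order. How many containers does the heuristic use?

Sorted descending: 3100, 2900, 2700, 2500, 2400, 2100, 1000, 1000, 900, 800, 700, 500, 500.
  3100 → container 1 (new)  [load 3100/4000]
  2900 → container 2 (new)  [load 2900/4000]
  2700 → container 3 (new)  [load 2700/4000]
  2500 → container 4 (new)  [load 2500/4000]
  2400 → container 5 (new)  [load 2400/4000]
  2100 → container 6 (new)  [load 2100/4000]
  1000 → container 2  [load 3900/4000]
  1000 → container 3  [load 3700/4000]
  900 → container 1  [load 4000/4000]
  800 → container 4  [load 3300/4000]
  700 → container 4  [load 4000/4000]
  500 → container 5  [load 2900/4000]
  500 → container 5  [load 3400/4000]
6 containers opened.

6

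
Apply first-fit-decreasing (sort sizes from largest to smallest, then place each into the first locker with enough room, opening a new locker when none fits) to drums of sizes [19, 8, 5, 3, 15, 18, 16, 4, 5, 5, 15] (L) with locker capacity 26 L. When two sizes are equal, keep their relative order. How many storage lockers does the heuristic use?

Sorted descending: 19, 18, 16, 15, 15, 8, 5, 5, 5, 4, 3.
  19 → locker 1 (new)  [load 19/26]
  18 → locker 2 (new)  [load 18/26]
  16 → locker 3 (new)  [load 16/26]
  15 → locker 4 (new)  [load 15/26]
  15 → locker 5 (new)  [load 15/26]
  8 → locker 2  [load 26/26]
  5 → locker 1  [load 24/26]
  5 → locker 3  [load 21/26]
  5 → locker 3  [load 26/26]
  4 → locker 4  [load 19/26]
  3 → locker 4  [load 22/26]
5 storage lockers opened.

5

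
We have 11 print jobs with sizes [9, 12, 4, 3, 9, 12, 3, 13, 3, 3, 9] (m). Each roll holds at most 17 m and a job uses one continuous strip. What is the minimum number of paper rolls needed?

6

Total = 13 + 12 + 12 + 9 + 9 + 9 + 4 + 3 + 3 + 3 + 3 = 80 m.
Lower bound: ⌈80/17⌉ = 5 paper rolls.
Also, 6 print jobs each exceed 17/2 m, and no two of those can share a roll, so at least 6 paper rolls are needed.
A packing using 6 paper rolls:
  roll 1: 13 + 4 = 17
  roll 2: 12 + 3 = 15
  roll 3: 12 + 3 = 15
  roll 4: 9 + 3 + 3 = 15
  roll 5: 9 = 9
  roll 6: 9 = 9
This matches the lower bound, so 6 is optimal.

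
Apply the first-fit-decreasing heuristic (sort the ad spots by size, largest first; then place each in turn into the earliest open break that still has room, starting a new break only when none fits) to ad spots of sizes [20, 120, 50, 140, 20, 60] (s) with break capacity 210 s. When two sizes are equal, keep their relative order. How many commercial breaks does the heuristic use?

Sorted descending: 140, 120, 60, 50, 20, 20.
  140 → break 1 (new)  [load 140/210]
  120 → break 2 (new)  [load 120/210]
  60 → break 1  [load 200/210]
  50 → break 2  [load 170/210]
  20 → break 2  [load 190/210]
  20 → break 2  [load 210/210]
2 commercial breaks opened.

2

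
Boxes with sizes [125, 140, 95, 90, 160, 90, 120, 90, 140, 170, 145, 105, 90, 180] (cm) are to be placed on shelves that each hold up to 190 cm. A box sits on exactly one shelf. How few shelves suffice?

12

Total = 180 + 170 + 160 + 145 + 140 + 140 + 125 + 120 + 105 + 95 + 90 + 90 + 90 + 90 = 1740 cm.
Lower bound: ⌈1740/190⌉ = 10 shelves.
A packing using 12 shelves:
  shelf 1: 180 = 180
  shelf 2: 170 = 170
  shelf 3: 160 = 160
  shelf 4: 145 = 145
  shelf 5: 140 = 140
  shelf 6: 140 = 140
  shelf 7: 125 = 125
  shelf 8: 120 = 120
  shelf 9: 105 = 105
  shelf 10: 95 + 90 = 185
  shelf 11: 90 + 90 = 180
  shelf 12: 90 = 90
No arrangement into 11 shelves stays within capacity, so 12 is optimal.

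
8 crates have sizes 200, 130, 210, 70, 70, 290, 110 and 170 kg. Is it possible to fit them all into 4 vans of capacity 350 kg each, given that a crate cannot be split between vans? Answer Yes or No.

Yes

A valid assignment using 4 vans:
  van 1: 290 = 290
  van 2: 210 + 130 = 340
  van 3: 200 + 110 = 310
  van 4: 170 + 70 + 70 = 310
Every load is within 350 kg, so 4 vans suffice.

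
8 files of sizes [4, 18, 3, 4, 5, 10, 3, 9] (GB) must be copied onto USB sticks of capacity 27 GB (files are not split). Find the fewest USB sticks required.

3

Total = 18 + 10 + 9 + 5 + 4 + 4 + 3 + 3 = 56 GB.
Lower bound: ⌈56/27⌉ = 3 USB sticks.
A packing using 3 USB sticks:
  USB stick 1: 18 + 9 = 27
  USB stick 2: 10 + 5 + 4 + 4 + 3 = 26
  USB stick 3: 3 = 3
This matches the lower bound, so 3 is optimal.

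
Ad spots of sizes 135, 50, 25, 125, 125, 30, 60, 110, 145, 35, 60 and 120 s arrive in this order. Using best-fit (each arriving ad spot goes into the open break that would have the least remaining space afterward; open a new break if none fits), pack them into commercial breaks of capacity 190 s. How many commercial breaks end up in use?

6

  135 → break 1 (new)  [load 135/190]
  50 → break 1  [load 185/190]
  25 → break 2 (new)  [load 25/190]
  125 → break 2  [load 150/190]
  125 → break 3 (new)  [load 125/190]
  30 → break 2  [load 180/190]
  60 → break 3  [load 185/190]
  110 → break 4 (new)  [load 110/190]
  145 → break 5 (new)  [load 145/190]
  35 → break 5  [load 180/190]
  60 → break 4  [load 170/190]
  120 → break 6 (new)  [load 120/190]
6 commercial breaks opened.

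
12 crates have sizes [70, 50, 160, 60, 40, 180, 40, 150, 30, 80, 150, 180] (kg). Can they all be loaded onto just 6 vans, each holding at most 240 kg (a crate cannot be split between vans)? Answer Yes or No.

Yes

A valid assignment using 6 vans:
  van 1: 180 + 60 = 240
  van 2: 180 + 50 = 230
  van 3: 160 + 80 = 240
  van 4: 150 + 70 = 220
  van 5: 150 + 40 + 40 = 230
  van 6: 30 = 30
Every load is within 240 kg, so 6 vans suffice.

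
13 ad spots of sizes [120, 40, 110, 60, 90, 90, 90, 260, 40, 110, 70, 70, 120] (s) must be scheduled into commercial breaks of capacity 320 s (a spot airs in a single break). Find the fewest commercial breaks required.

Total = 260 + 120 + 120 + 110 + 110 + 90 + 90 + 90 + 70 + 70 + 60 + 40 + 40 = 1270 s.
Lower bound: ⌈1270/320⌉ = 4 commercial breaks.
A packing using 4 commercial breaks:
  break 1: 260 + 60 = 320
  break 2: 120 + 120 + 40 + 40 = 320
  break 3: 110 + 110 + 90 = 310
  break 4: 90 + 90 + 70 + 70 = 320
This matches the lower bound, so 4 is optimal.

4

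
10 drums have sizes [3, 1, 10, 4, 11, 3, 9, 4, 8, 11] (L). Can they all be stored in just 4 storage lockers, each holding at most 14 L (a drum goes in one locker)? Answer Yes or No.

Total = 64 L; ⌈64/14⌉ = 5.
At least 5 storage lockers are required, but only 4 are allowed.

No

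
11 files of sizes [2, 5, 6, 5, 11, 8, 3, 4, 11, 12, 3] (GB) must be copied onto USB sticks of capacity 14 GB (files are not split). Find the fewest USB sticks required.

5

Total = 12 + 11 + 11 + 8 + 6 + 5 + 5 + 4 + 3 + 3 + 2 = 70 GB.
Lower bound: ⌈70/14⌉ = 5 USB sticks.
A packing using 5 USB sticks:
  USB stick 1: 12 + 2 = 14
  USB stick 2: 11 + 3 = 14
  USB stick 3: 11 + 3 = 14
  USB stick 4: 8 + 6 = 14
  USB stick 5: 5 + 5 + 4 = 14
This matches the lower bound, so 5 is optimal.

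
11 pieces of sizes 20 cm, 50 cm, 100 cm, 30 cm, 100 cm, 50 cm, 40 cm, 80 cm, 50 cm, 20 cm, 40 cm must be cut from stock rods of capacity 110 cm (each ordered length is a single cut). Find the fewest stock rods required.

Total = 100 + 100 + 80 + 50 + 50 + 50 + 40 + 40 + 30 + 20 + 20 = 580 cm.
Lower bound: ⌈580/110⌉ = 6 stock rods.
A packing using 6 stock rods:
  stock rod 1: 100 = 100
  stock rod 2: 100 = 100
  stock rod 3: 80 + 30 = 110
  stock rod 4: 50 + 50 = 100
  stock rod 5: 50 + 40 + 20 = 110
  stock rod 6: 40 + 20 = 60
This matches the lower bound, so 6 is optimal.

6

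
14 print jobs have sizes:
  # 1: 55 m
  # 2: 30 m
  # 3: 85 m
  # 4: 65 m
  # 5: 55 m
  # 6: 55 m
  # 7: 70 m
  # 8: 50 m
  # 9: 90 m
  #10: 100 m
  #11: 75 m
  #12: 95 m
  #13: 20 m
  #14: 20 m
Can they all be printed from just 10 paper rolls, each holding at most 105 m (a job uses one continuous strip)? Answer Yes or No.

A valid assignment using 10 paper rolls:
  roll 1: 100 = 100
  roll 2: 95 = 95
  roll 3: 90 = 90
  roll 4: 85 + 20 = 105
  roll 5: 75 + 30 = 105
  roll 6: 70 + 20 = 90
  roll 7: 65 = 65
  roll 8: 55 + 50 = 105
  roll 9: 55 = 55
  roll 10: 55 = 55
Every load is within 105 m, so 10 paper rolls suffice.

Yes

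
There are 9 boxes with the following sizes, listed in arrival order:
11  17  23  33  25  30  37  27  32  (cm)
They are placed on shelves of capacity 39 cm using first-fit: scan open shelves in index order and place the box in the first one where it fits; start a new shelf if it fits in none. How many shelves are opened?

  11 → shelf 1 (new)  [load 11/39]
  17 → shelf 1  [load 28/39]
  23 → shelf 2 (new)  [load 23/39]
  33 → shelf 3 (new)  [load 33/39]
  25 → shelf 4 (new)  [load 25/39]
  30 → shelf 5 (new)  [load 30/39]
  37 → shelf 6 (new)  [load 37/39]
  27 → shelf 7 (new)  [load 27/39]
  32 → shelf 8 (new)  [load 32/39]
8 shelves opened.

8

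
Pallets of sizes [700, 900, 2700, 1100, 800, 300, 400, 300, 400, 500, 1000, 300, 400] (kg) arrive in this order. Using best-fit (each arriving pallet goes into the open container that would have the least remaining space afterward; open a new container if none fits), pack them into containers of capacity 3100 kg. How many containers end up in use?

  700 → container 1 (new)  [load 700/3100]
  900 → container 1  [load 1600/3100]
  2700 → container 2 (new)  [load 2700/3100]
  1100 → container 1  [load 2700/3100]
  800 → container 3 (new)  [load 800/3100]
  300 → container 1  [load 3000/3100]
  400 → container 2  [load 3100/3100]
  300 → container 3  [load 1100/3100]
  400 → container 3  [load 1500/3100]
  500 → container 3  [load 2000/3100]
  1000 → container 3  [load 3000/3100]
  300 → container 4 (new)  [load 300/3100]
  400 → container 4  [load 700/3100]
4 containers opened.

4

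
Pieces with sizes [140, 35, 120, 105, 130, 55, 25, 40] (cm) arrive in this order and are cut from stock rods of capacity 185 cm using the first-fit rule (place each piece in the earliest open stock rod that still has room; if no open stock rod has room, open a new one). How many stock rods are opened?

  140 → stock rod 1 (new)  [load 140/185]
  35 → stock rod 1  [load 175/185]
  120 → stock rod 2 (new)  [load 120/185]
  105 → stock rod 3 (new)  [load 105/185]
  130 → stock rod 4 (new)  [load 130/185]
  55 → stock rod 2  [load 175/185]
  25 → stock rod 3  [load 130/185]
  40 → stock rod 3  [load 170/185]
4 stock rods opened.

4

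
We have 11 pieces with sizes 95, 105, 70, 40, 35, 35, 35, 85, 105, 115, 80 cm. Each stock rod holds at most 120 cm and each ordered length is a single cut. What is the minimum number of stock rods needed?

Total = 115 + 105 + 105 + 95 + 85 + 80 + 70 + 40 + 35 + 35 + 35 = 800 cm.
Lower bound: ⌈800/120⌉ = 7 stock rods.
A packing using 8 stock rods:
  stock rod 1: 115 = 115
  stock rod 2: 105 = 105
  stock rod 3: 105 = 105
  stock rod 4: 95 = 95
  stock rod 5: 85 + 35 = 120
  stock rod 6: 80 + 40 = 120
  stock rod 7: 70 + 35 = 105
  stock rod 8: 35 = 35
No arrangement into 7 stock rods stays within capacity, so 8 is optimal.

8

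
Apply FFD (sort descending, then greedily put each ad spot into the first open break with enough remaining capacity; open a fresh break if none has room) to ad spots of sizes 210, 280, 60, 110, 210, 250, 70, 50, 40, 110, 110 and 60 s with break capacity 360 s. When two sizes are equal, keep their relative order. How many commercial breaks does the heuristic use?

Sorted descending: 280, 250, 210, 210, 110, 110, 110, 70, 60, 60, 50, 40.
  280 → break 1 (new)  [load 280/360]
  250 → break 2 (new)  [load 250/360]
  210 → break 3 (new)  [load 210/360]
  210 → break 4 (new)  [load 210/360]
  110 → break 2  [load 360/360]
  110 → break 3  [load 320/360]
  110 → break 4  [load 320/360]
  70 → break 1  [load 350/360]
  60 → break 5 (new)  [load 60/360]
  60 → break 5  [load 120/360]
  50 → break 5  [load 170/360]
  40 → break 3  [load 360/360]
5 commercial breaks opened.

5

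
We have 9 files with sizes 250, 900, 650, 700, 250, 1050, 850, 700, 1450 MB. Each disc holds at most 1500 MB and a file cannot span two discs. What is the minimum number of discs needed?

5

Total = 1450 + 1050 + 900 + 850 + 700 + 700 + 650 + 250 + 250 = 6800 MB.
Lower bound: ⌈6800/1500⌉ = 5 discs.
A packing using 5 discs:
  disc 1: 1450 = 1450
  disc 2: 1050 + 250 = 1300
  disc 3: 900 + 250 = 1150
  disc 4: 850 + 650 = 1500
  disc 5: 700 + 700 = 1400
This matches the lower bound, so 5 is optimal.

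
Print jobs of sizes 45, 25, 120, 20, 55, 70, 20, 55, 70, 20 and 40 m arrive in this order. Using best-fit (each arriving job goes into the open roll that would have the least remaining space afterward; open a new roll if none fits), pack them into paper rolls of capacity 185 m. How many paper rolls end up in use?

3

  45 → roll 1 (new)  [load 45/185]
  25 → roll 1  [load 70/185]
  120 → roll 2 (new)  [load 120/185]
  20 → roll 2  [load 140/185]
  55 → roll 1  [load 125/185]
  70 → roll 3 (new)  [load 70/185]
  20 → roll 2  [load 160/185]
  55 → roll 1  [load 180/185]
  70 → roll 3  [load 140/185]
  20 → roll 2  [load 180/185]
  40 → roll 3  [load 180/185]
3 paper rolls opened.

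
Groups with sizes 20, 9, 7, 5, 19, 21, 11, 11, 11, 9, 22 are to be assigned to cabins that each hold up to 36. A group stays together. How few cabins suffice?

Total = 22 + 21 + 20 + 19 + 11 + 11 + 11 + 9 + 9 + 7 + 5 = 145.
Lower bound: ⌈145/36⌉ = 5 cabins.
A packing using 5 cabins:
  cabin 1: 22 + 11 = 33
  cabin 2: 21 + 11 = 32
  cabin 3: 20 + 11 + 5 = 36
  cabin 4: 19 + 9 + 7 = 35
  cabin 5: 9 = 9
This matches the lower bound, so 5 is optimal.

5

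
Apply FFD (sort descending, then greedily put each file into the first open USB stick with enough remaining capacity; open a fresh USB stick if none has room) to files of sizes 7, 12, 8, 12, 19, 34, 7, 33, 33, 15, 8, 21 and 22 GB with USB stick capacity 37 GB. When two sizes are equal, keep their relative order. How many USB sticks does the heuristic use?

Sorted descending: 34, 33, 33, 22, 21, 19, 15, 12, 12, 8, 8, 7, 7.
  34 → USB stick 1 (new)  [load 34/37]
  33 → USB stick 2 (new)  [load 33/37]
  33 → USB stick 3 (new)  [load 33/37]
  22 → USB stick 4 (new)  [load 22/37]
  21 → USB stick 5 (new)  [load 21/37]
  19 → USB stick 6 (new)  [load 19/37]
  15 → USB stick 4  [load 37/37]
  12 → USB stick 5  [load 33/37]
  12 → USB stick 6  [load 31/37]
  8 → USB stick 7 (new)  [load 8/37]
  8 → USB stick 7  [load 16/37]
  7 → USB stick 7  [load 23/37]
  7 → USB stick 7  [load 30/37]
7 USB sticks opened.

7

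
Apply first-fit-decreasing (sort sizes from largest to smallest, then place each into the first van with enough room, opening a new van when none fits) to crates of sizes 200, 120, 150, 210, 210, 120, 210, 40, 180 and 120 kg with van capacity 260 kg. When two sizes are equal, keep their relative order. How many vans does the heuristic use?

Sorted descending: 210, 210, 210, 200, 180, 150, 120, 120, 120, 40.
  210 → van 1 (new)  [load 210/260]
  210 → van 2 (new)  [load 210/260]
  210 → van 3 (new)  [load 210/260]
  200 → van 4 (new)  [load 200/260]
  180 → van 5 (new)  [load 180/260]
  150 → van 6 (new)  [load 150/260]
  120 → van 7 (new)  [load 120/260]
  120 → van 7  [load 240/260]
  120 → van 8 (new)  [load 120/260]
  40 → van 1  [load 250/260]
8 vans opened.

8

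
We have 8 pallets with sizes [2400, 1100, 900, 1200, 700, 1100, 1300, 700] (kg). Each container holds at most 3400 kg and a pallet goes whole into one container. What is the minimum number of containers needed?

Total = 2400 + 1300 + 1200 + 1100 + 1100 + 900 + 700 + 700 = 9400 kg.
Lower bound: ⌈9400/3400⌉ = 3 containers.
A packing using 3 containers:
  container 1: 2400 + 900 = 3300
  container 2: 1300 + 1200 + 700 = 3200
  container 3: 1100 + 1100 + 700 = 2900
This matches the lower bound, so 3 is optimal.

3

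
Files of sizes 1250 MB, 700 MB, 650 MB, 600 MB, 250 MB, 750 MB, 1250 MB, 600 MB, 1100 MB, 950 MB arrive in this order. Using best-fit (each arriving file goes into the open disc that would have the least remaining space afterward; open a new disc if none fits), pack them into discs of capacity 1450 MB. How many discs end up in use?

7

  1250 → disc 1 (new)  [load 1250/1450]
  700 → disc 2 (new)  [load 700/1450]
  650 → disc 2  [load 1350/1450]
  600 → disc 3 (new)  [load 600/1450]
  250 → disc 3  [load 850/1450]
  750 → disc 4 (new)  [load 750/1450]
  1250 → disc 5 (new)  [load 1250/1450]
  600 → disc 3  [load 1450/1450]
  1100 → disc 6 (new)  [load 1100/1450]
  950 → disc 7 (new)  [load 950/1450]
7 discs opened.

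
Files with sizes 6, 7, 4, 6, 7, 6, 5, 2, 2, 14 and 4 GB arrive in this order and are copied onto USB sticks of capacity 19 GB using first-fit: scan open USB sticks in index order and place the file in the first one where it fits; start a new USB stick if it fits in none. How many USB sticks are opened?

  6 → USB stick 1 (new)  [load 6/19]
  7 → USB stick 1  [load 13/19]
  4 → USB stick 1  [load 17/19]
  6 → USB stick 2 (new)  [load 6/19]
  7 → USB stick 2  [load 13/19]
  6 → USB stick 2  [load 19/19]
  5 → USB stick 3 (new)  [load 5/19]
  2 → USB stick 1  [load 19/19]
  2 → USB stick 3  [load 7/19]
  14 → USB stick 4 (new)  [load 14/19]
  4 → USB stick 3  [load 11/19]
4 USB sticks opened.

4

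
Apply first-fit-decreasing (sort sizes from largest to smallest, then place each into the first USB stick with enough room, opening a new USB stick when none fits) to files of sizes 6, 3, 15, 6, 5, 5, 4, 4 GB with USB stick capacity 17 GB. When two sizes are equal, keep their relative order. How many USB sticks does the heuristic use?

3

Sorted descending: 15, 6, 6, 5, 5, 4, 4, 3.
  15 → USB stick 1 (new)  [load 15/17]
  6 → USB stick 2 (new)  [load 6/17]
  6 → USB stick 2  [load 12/17]
  5 → USB stick 2  [load 17/17]
  5 → USB stick 3 (new)  [load 5/17]
  4 → USB stick 3  [load 9/17]
  4 → USB stick 3  [load 13/17]
  3 → USB stick 3  [load 16/17]
3 USB sticks opened.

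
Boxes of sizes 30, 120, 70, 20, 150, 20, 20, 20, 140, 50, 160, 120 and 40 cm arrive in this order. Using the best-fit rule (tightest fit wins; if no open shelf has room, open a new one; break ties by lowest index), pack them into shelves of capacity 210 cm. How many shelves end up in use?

  30 → shelf 1 (new)  [load 30/210]
  120 → shelf 1  [load 150/210]
  70 → shelf 2 (new)  [load 70/210]
  20 → shelf 1  [load 170/210]
  150 → shelf 3 (new)  [load 150/210]
  20 → shelf 1  [load 190/210]
  20 → shelf 1  [load 210/210]
  20 → shelf 3  [load 170/210]
  140 → shelf 2  [load 210/210]
  50 → shelf 4 (new)  [load 50/210]
  160 → shelf 4  [load 210/210]
  120 → shelf 5 (new)  [load 120/210]
  40 → shelf 3  [load 210/210]
5 shelves opened.

5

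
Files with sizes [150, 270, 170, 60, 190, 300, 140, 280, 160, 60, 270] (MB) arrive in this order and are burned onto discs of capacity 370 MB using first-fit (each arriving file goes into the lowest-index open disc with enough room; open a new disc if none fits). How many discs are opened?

7

  150 → disc 1 (new)  [load 150/370]
  270 → disc 2 (new)  [load 270/370]
  170 → disc 1  [load 320/370]
  60 → disc 2  [load 330/370]
  190 → disc 3 (new)  [load 190/370]
  300 → disc 4 (new)  [load 300/370]
  140 → disc 3  [load 330/370]
  280 → disc 5 (new)  [load 280/370]
  160 → disc 6 (new)  [load 160/370]
  60 → disc 4  [load 360/370]
  270 → disc 7 (new)  [load 270/370]
7 discs opened.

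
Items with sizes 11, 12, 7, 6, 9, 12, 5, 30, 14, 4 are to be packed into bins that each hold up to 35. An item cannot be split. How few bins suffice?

4

Total = 30 + 14 + 12 + 12 + 11 + 9 + 7 + 6 + 5 + 4 = 110.
Lower bound: ⌈110/35⌉ = 4 bins.
A packing using 4 bins:
  bin 1: 30 + 5 = 35
  bin 2: 14 + 12 + 9 = 35
  bin 3: 12 + 11 + 7 + 4 = 34
  bin 4: 6 = 6
This matches the lower bound, so 4 is optimal.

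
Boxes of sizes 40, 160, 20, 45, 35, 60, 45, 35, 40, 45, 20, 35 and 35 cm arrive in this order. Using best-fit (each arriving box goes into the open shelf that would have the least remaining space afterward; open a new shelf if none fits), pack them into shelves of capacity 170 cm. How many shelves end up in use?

4

  40 → shelf 1 (new)  [load 40/170]
  160 → shelf 2 (new)  [load 160/170]
  20 → shelf 1  [load 60/170]
  45 → shelf 1  [load 105/170]
  35 → shelf 1  [load 140/170]
  60 → shelf 3 (new)  [load 60/170]
  45 → shelf 3  [load 105/170]
  35 → shelf 3  [load 140/170]
  40 → shelf 4 (new)  [load 40/170]
  45 → shelf 4  [load 85/170]
  20 → shelf 1  [load 160/170]
  35 → shelf 4  [load 120/170]
  35 → shelf 4  [load 155/170]
4 shelves opened.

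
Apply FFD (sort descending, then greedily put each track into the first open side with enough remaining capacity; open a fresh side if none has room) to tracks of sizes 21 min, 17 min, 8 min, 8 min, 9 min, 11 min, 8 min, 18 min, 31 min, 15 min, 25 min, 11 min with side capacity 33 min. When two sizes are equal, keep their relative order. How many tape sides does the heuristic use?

6

Sorted descending: 31, 25, 21, 18, 17, 15, 11, 11, 9, 8, 8, 8.
  31 → side 1 (new)  [load 31/33]
  25 → side 2 (new)  [load 25/33]
  21 → side 3 (new)  [load 21/33]
  18 → side 4 (new)  [load 18/33]
  17 → side 5 (new)  [load 17/33]
  15 → side 4  [load 33/33]
  11 → side 3  [load 32/33]
  11 → side 5  [load 28/33]
  9 → side 6 (new)  [load 9/33]
  8 → side 2  [load 33/33]
  8 → side 6  [load 17/33]
  8 → side 6  [load 25/33]
6 tape sides opened.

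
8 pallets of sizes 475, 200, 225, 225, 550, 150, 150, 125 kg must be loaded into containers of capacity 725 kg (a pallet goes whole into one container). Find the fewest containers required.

Total = 550 + 475 + 225 + 225 + 200 + 150 + 150 + 125 = 2100 kg.
Lower bound: ⌈2100/725⌉ = 3 containers.
A packing using 3 containers:
  container 1: 550 + 150 = 700
  container 2: 475 + 225 = 700
  container 3: 225 + 200 + 150 + 125 = 700
This matches the lower bound, so 3 is optimal.

3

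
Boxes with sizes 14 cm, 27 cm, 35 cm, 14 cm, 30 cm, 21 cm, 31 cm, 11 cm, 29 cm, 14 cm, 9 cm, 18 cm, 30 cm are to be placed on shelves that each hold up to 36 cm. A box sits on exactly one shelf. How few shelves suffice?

9

Total = 35 + 31 + 30 + 30 + 29 + 27 + 21 + 18 + 14 + 14 + 14 + 11 + 9 = 283 cm.
Lower bound: ⌈283/36⌉ = 8 shelves.
A packing using 9 shelves:
  shelf 1: 35 = 35
  shelf 2: 31 = 31
  shelf 3: 30 = 30
  shelf 4: 30 = 30
  shelf 5: 29 = 29
  shelf 6: 27 + 9 = 36
  shelf 7: 21 + 14 = 35
  shelf 8: 18 + 14 = 32
  shelf 9: 14 + 11 = 25
No arrangement into 8 shelves stays within capacity, so 9 is optimal.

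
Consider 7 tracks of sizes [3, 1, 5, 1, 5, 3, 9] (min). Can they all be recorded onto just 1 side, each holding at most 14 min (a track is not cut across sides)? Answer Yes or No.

No

Total = 27 min; ⌈27/14⌉ = 2.
At least 2 tape sides are required, but only 1 is allowed.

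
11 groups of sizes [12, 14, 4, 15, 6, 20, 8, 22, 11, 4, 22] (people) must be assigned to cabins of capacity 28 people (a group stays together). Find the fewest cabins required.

6

Total = 22 + 22 + 20 + 15 + 14 + 12 + 11 + 8 + 6 + 4 + 4 = 138 people.
Lower bound: ⌈138/28⌉ = 5 cabins.
A packing using 6 cabins:
  cabin 1: 22 + 6 = 28
  cabin 2: 22 + 4 = 26
  cabin 3: 20 + 8 = 28
  cabin 4: 15 + 12 = 27
  cabin 5: 14 + 11 = 25
  cabin 6: 4 = 4
No arrangement into 5 cabins stays within capacity, so 6 is optimal.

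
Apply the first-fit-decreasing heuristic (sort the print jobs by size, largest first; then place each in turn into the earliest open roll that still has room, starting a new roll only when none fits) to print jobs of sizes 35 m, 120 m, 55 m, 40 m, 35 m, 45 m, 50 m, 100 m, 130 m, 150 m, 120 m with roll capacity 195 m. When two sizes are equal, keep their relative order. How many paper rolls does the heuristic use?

5

Sorted descending: 150, 130, 120, 120, 100, 55, 50, 45, 40, 35, 35.
  150 → roll 1 (new)  [load 150/195]
  130 → roll 2 (new)  [load 130/195]
  120 → roll 3 (new)  [load 120/195]
  120 → roll 4 (new)  [load 120/195]
  100 → roll 5 (new)  [load 100/195]
  55 → roll 2  [load 185/195]
  50 → roll 3  [load 170/195]
  45 → roll 1  [load 195/195]
  40 → roll 4  [load 160/195]
  35 → roll 4  [load 195/195]
  35 → roll 5  [load 135/195]
5 paper rolls opened.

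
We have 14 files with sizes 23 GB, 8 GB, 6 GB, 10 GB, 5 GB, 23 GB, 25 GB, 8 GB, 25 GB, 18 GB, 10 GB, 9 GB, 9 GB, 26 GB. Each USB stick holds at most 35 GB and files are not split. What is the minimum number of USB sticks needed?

6

Total = 26 + 25 + 25 + 23 + 23 + 18 + 10 + 10 + 9 + 9 + 8 + 8 + 6 + 5 = 205 GB.
Lower bound: ⌈205/35⌉ = 6 USB sticks.
A packing using 6 USB sticks:
  USB stick 1: 26 + 9 = 35
  USB stick 2: 25 + 10 = 35
  USB stick 3: 25 + 10 = 35
  USB stick 4: 23 + 9 = 32
  USB stick 5: 23 + 6 + 5 = 34
  USB stick 6: 18 + 8 + 8 = 34
This matches the lower bound, so 6 is optimal.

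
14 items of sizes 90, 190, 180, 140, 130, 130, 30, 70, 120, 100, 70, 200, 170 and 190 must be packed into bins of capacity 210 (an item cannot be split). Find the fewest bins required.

Total = 200 + 190 + 190 + 180 + 170 + 140 + 130 + 130 + 120 + 100 + 90 + 70 + 70 + 30 = 1810.
Lower bound: ⌈1810/210⌉ = 9 bins.
A packing using 10 bins:
  bin 1: 200 = 200
  bin 2: 190 = 190
  bin 3: 190 = 190
  bin 4: 180 + 30 = 210
  bin 5: 170 = 170
  bin 6: 140 + 70 = 210
  bin 7: 130 + 70 = 200
  bin 8: 130 = 130
  bin 9: 120 + 90 = 210
  bin 10: 100 = 100
No arrangement into 9 bins stays within capacity, so 10 is optimal.

10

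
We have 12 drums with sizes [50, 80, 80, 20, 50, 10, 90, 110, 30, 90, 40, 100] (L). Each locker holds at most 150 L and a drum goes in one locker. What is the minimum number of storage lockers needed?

Total = 110 + 100 + 90 + 90 + 80 + 80 + 50 + 50 + 40 + 30 + 20 + 10 = 750 L.
Lower bound: ⌈750/150⌉ = 5 storage lockers.
Also, 6 drums each exceed 75 L, and no two of those can share a locker, so at least 6 storage lockers are needed.
A packing using 6 storage lockers:
  locker 1: 110 + 40 = 150
  locker 2: 100 + 50 = 150
  locker 3: 90 + 50 + 10 = 150
  locker 4: 90 + 30 + 20 = 140
  locker 5: 80 = 80
  locker 6: 80 = 80
This matches the lower bound, so 6 is optimal.

6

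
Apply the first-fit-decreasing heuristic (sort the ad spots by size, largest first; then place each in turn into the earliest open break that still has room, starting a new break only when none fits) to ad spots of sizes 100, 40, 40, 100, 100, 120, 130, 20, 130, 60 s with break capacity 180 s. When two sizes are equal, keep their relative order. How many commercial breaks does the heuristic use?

Sorted descending: 130, 130, 120, 100, 100, 100, 60, 40, 40, 20.
  130 → break 1 (new)  [load 130/180]
  130 → break 2 (new)  [load 130/180]
  120 → break 3 (new)  [load 120/180]
  100 → break 4 (new)  [load 100/180]
  100 → break 5 (new)  [load 100/180]
  100 → break 6 (new)  [load 100/180]
  60 → break 3  [load 180/180]
  40 → break 1  [load 170/180]
  40 → break 2  [load 170/180]
  20 → break 4  [load 120/180]
6 commercial breaks opened.

6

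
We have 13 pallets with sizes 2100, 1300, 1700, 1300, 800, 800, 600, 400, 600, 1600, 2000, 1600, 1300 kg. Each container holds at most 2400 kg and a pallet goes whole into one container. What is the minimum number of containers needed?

Total = 2100 + 2000 + 1700 + 1600 + 1600 + 1300 + 1300 + 1300 + 800 + 800 + 600 + 600 + 400 = 16100 kg.
Lower bound: ⌈16100/2400⌉ = 7 containers.
Also, 8 pallets each exceed 1200 kg, and no two of those can share a container, so at least 8 containers are needed.
A packing using 8 containers:
  container 1: 2100 = 2100
  container 2: 2000 + 400 = 2400
  container 3: 1700 + 600 = 2300
  container 4: 1600 + 800 = 2400
  container 5: 1600 + 800 = 2400
  container 6: 1300 + 600 = 1900
  container 7: 1300 = 1300
  container 8: 1300 = 1300
This matches the lower bound, so 8 is optimal.

8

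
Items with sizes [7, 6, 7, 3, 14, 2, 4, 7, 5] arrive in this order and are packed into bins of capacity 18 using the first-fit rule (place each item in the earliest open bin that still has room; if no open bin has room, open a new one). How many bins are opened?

4

  7 → bin 1 (new)  [load 7/18]
  6 → bin 1  [load 13/18]
  7 → bin 2 (new)  [load 7/18]
  3 → bin 1  [load 16/18]
  14 → bin 3 (new)  [load 14/18]
  2 → bin 1  [load 18/18]
  4 → bin 2  [load 11/18]
  7 → bin 2  [load 18/18]
  5 → bin 4 (new)  [load 5/18]
4 bins opened.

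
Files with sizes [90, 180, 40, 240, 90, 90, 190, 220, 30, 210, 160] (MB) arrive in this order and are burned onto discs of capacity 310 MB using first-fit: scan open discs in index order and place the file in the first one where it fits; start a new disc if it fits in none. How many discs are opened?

7

  90 → disc 1 (new)  [load 90/310]
  180 → disc 1  [load 270/310]
  40 → disc 1  [load 310/310]
  240 → disc 2 (new)  [load 240/310]
  90 → disc 3 (new)  [load 90/310]
  90 → disc 3  [load 180/310]
  190 → disc 4 (new)  [load 190/310]
  220 → disc 5 (new)  [load 220/310]
  30 → disc 2  [load 270/310]
  210 → disc 6 (new)  [load 210/310]
  160 → disc 7 (new)  [load 160/310]
7 discs opened.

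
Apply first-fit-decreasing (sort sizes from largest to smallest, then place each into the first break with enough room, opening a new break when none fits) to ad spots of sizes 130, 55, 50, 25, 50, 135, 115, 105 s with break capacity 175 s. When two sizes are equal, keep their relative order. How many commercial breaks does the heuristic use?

5

Sorted descending: 135, 130, 115, 105, 55, 50, 50, 25.
  135 → break 1 (new)  [load 135/175]
  130 → break 2 (new)  [load 130/175]
  115 → break 3 (new)  [load 115/175]
  105 → break 4 (new)  [load 105/175]
  55 → break 3  [load 170/175]
  50 → break 4  [load 155/175]
  50 → break 5 (new)  [load 50/175]
  25 → break 1  [load 160/175]
5 commercial breaks opened.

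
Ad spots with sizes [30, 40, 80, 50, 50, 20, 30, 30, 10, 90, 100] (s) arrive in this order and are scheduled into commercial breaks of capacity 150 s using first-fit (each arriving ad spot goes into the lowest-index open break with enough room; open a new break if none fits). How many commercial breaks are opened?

  30 → break 1 (new)  [load 30/150]
  40 → break 1  [load 70/150]
  80 → break 1  [load 150/150]
  50 → break 2 (new)  [load 50/150]
  50 → break 2  [load 100/150]
  20 → break 2  [load 120/150]
  30 → break 2  [load 150/150]
  30 → break 3 (new)  [load 30/150]
  10 → break 3  [load 40/150]
  90 → break 3  [load 130/150]
  100 → break 4 (new)  [load 100/150]
4 commercial breaks opened.

4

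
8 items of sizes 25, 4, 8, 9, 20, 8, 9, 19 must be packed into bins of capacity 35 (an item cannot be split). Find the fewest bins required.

Total = 25 + 20 + 19 + 9 + 9 + 8 + 8 + 4 = 102.
Lower bound: ⌈102/35⌉ = 3 bins.
A packing using 3 bins:
  bin 1: 25 + 9 = 34
  bin 2: 20 + 9 + 4 = 33
  bin 3: 19 + 8 + 8 = 35
This matches the lower bound, so 3 is optimal.

3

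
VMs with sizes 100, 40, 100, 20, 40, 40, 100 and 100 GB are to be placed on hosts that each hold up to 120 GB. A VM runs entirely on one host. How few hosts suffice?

5

Total = 100 + 100 + 100 + 100 + 40 + 40 + 40 + 20 = 540 GB.
Lower bound: ⌈540/120⌉ = 5 hosts.
A packing using 5 hosts:
  host 1: 100 + 20 = 120
  host 2: 100 = 100
  host 3: 100 = 100
  host 4: 100 = 100
  host 5: 40 + 40 + 40 = 120
This matches the lower bound, so 5 is optimal.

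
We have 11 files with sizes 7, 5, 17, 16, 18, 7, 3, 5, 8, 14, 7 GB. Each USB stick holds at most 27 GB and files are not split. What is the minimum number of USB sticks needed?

5

Total = 18 + 17 + 16 + 14 + 8 + 7 + 7 + 7 + 5 + 5 + 3 = 107 GB.
Lower bound: ⌈107/27⌉ = 4 USB sticks.
A packing using 5 USB sticks:
  USB stick 1: 18 + 8 = 26
  USB stick 2: 17 + 7 + 3 = 27
  USB stick 3: 16 + 7 = 23
  USB stick 4: 14 + 7 + 5 = 26
  USB stick 5: 5 = 5
No arrangement into 4 USB sticks stays within capacity, so 5 is optimal.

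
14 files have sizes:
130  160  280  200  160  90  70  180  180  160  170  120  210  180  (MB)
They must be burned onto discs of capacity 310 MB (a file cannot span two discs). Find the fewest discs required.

Total = 280 + 210 + 200 + 180 + 180 + 180 + 170 + 160 + 160 + 160 + 130 + 120 + 90 + 70 = 2290 MB.
Lower bound: ⌈2290/310⌉ = 8 discs.
Also, 10 files each exceed 155 MB, and no two of those can share a disc, so at least 10 discs are needed.
A packing using 10 discs:
  disc 1: 280 = 280
  disc 2: 210 + 90 = 300
  disc 3: 200 + 70 = 270
  disc 4: 180 + 130 = 310
  disc 5: 180 + 120 = 300
  disc 6: 180 = 180
  disc 7: 170 = 170
  disc 8: 160 = 160
  disc 9: 160 = 160
  disc 10: 160 = 160
This matches the lower bound, so 10 is optimal.

10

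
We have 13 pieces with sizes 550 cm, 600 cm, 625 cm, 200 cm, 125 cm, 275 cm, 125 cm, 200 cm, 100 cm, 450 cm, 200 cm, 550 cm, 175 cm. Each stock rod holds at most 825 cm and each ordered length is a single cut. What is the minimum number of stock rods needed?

6

Total = 625 + 600 + 550 + 550 + 450 + 275 + 200 + 200 + 200 + 175 + 125 + 125 + 100 = 4175 cm.
Lower bound: ⌈4175/825⌉ = 6 stock rods.
A packing using 6 stock rods:
  stock rod 1: 625 + 200 = 825
  stock rod 2: 600 + 200 = 800
  stock rod 3: 550 + 275 = 825
  stock rod 4: 550 + 200 = 750
  stock rod 5: 450 + 175 + 125 = 750
  stock rod 6: 125 + 100 = 225
This matches the lower bound, so 6 is optimal.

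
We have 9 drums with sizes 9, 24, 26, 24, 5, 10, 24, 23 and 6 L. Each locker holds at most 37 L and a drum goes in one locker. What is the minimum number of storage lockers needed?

5

Total = 26 + 24 + 24 + 24 + 23 + 10 + 9 + 6 + 5 = 151 L.
Lower bound: ⌈151/37⌉ = 5 storage lockers.
A packing using 5 storage lockers:
  locker 1: 26 + 10 = 36
  locker 2: 24 + 9 = 33
  locker 3: 24 + 6 + 5 = 35
  locker 4: 24 = 24
  locker 5: 23 = 23
This matches the lower bound, so 5 is optimal.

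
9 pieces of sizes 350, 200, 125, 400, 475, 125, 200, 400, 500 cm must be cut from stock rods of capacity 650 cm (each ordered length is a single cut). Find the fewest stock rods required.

5

Total = 500 + 475 + 400 + 400 + 350 + 200 + 200 + 125 + 125 = 2775 cm.
Lower bound: ⌈2775/650⌉ = 5 stock rods.
A packing using 5 stock rods:
  stock rod 1: 500 + 125 = 625
  stock rod 2: 475 + 125 = 600
  stock rod 3: 400 + 200 = 600
  stock rod 4: 400 + 200 = 600
  stock rod 5: 350 = 350
This matches the lower bound, so 5 is optimal.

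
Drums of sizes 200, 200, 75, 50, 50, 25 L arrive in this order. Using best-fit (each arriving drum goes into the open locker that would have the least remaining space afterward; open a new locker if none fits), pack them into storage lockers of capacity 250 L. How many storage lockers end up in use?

3

  200 → locker 1 (new)  [load 200/250]
  200 → locker 2 (new)  [load 200/250]
  75 → locker 3 (new)  [load 75/250]
  50 → locker 1  [load 250/250]
  50 → locker 2  [load 250/250]
  25 → locker 3  [load 100/250]
3 storage lockers opened.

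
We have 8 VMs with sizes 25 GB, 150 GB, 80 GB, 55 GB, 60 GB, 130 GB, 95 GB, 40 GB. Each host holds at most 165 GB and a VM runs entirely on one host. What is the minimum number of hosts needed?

Total = 150 + 130 + 95 + 80 + 60 + 55 + 40 + 25 = 635 GB.
Lower bound: ⌈635/165⌉ = 4 hosts.
A packing using 5 hosts:
  host 1: 150 = 150
  host 2: 130 + 25 = 155
  host 3: 95 + 60 = 155
  host 4: 80 + 55 = 135
  host 5: 40 = 40
No arrangement into 4 hosts stays within capacity, so 5 is optimal.

5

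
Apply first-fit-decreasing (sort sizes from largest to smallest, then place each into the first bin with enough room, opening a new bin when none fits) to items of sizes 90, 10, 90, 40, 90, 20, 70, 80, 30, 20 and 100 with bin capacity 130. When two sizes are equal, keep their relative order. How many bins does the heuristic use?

6

Sorted descending: 100, 90, 90, 90, 80, 70, 40, 30, 20, 20, 10.
  100 → bin 1 (new)  [load 100/130]
  90 → bin 2 (new)  [load 90/130]
  90 → bin 3 (new)  [load 90/130]
  90 → bin 4 (new)  [load 90/130]
  80 → bin 5 (new)  [load 80/130]
  70 → bin 6 (new)  [load 70/130]
  40 → bin 2  [load 130/130]
  30 → bin 1  [load 130/130]
  20 → bin 3  [load 110/130]
  20 → bin 3  [load 130/130]
  10 → bin 4  [load 100/130]
6 bins opened.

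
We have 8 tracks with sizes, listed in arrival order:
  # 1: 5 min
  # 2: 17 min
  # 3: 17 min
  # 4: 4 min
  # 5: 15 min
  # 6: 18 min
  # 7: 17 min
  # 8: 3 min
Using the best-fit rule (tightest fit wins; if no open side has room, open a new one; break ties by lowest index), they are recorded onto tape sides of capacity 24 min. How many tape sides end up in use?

  5 → side 1 (new)  [load 5/24]
  17 → side 1  [load 22/24]
  17 → side 2 (new)  [load 17/24]
  4 → side 2  [load 21/24]
  15 → side 3 (new)  [load 15/24]
  18 → side 4 (new)  [load 18/24]
  17 → side 5 (new)  [load 17/24]
  3 → side 2  [load 24/24]
5 tape sides opened.

5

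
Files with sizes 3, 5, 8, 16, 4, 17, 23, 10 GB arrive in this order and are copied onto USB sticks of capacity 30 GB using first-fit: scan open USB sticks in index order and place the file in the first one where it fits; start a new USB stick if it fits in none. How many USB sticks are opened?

  3 → USB stick 1 (new)  [load 3/30]
  5 → USB stick 1  [load 8/30]
  8 → USB stick 1  [load 16/30]
  16 → USB stick 2 (new)  [load 16/30]
  4 → USB stick 1  [load 20/30]
  17 → USB stick 3 (new)  [load 17/30]
  23 → USB stick 4 (new)  [load 23/30]
  10 → USB stick 1  [load 30/30]
4 USB sticks opened.

4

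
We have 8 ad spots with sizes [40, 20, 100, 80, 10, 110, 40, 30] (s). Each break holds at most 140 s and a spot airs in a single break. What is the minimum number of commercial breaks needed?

4

Total = 110 + 100 + 80 + 40 + 40 + 30 + 20 + 10 = 430 s.
Lower bound: ⌈430/140⌉ = 4 commercial breaks.
A packing using 4 commercial breaks:
  break 1: 110 + 30 = 140
  break 2: 100 + 40 = 140
  break 3: 80 + 40 + 20 = 140
  break 4: 10 = 10
This matches the lower bound, so 4 is optimal.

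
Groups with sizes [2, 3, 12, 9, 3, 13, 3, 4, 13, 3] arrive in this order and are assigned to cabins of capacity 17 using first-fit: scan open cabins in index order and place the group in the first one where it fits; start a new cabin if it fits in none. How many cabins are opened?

4

  2 → cabin 1 (new)  [load 2/17]
  3 → cabin 1  [load 5/17]
  12 → cabin 1  [load 17/17]
  9 → cabin 2 (new)  [load 9/17]
  3 → cabin 2  [load 12/17]
  13 → cabin 3 (new)  [load 13/17]
  3 → cabin 2  [load 15/17]
  4 → cabin 3  [load 17/17]
  13 → cabin 4 (new)  [load 13/17]
  3 → cabin 4  [load 16/17]
4 cabins opened.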